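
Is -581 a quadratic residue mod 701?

Reduce the numerator: -581 ≡ 120 (mod 701), so (-581/701) = (120/701).
Factor out 2: 120 = 2^3·15. Since 701 ≡ 5 (mod 8), (2/701) = -1, and (2/701)^3 = -1. Now have -(15/701).
701 ≡ 1 (mod 4), so quadratic reciprocity gives (15/701) = (701/15). Reduce: 701 ≡ 11 (mod 15). Now have -(11/15).
Both 11 ≡ 3 and 15 ≡ 3 (mod 4), so reciprocity gives (11/15) = -(15/11). Reduce: 15 ≡ 4 (mod 11). Now have (4/11).
Factor out 2: 4 = 2^2. Since 11 ≡ 3 (mod 8), (2/11) = -1, and (2/11)^2 = +1. Now have (1/11).
(1/11) = 1. Collecting the sign factors: 1.
(-581/701) = 1, and 701 is prime, so -581 is a quadratic residue mod 701.

yes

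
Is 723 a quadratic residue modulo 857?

no

(723/857)
  = (857/723)    [QR: 857 ≡ 1 mod 4, sign kept]
  = (134/723)    [857 ≡ 134 mod 723]
  = -(67/723)    [723 ≡ 3 mod 8 ⇒ (2/723) = -1]
  = (723/67)    [QR: both ≡ 3 mod 4, sign flips]
  = (53/67)    [723 ≡ 53 mod 67]
  = (67/53)    [QR: 53 ≡ 1 mod 4, sign kept]
  = (14/53)    [67 ≡ 14 mod 53]
  = -(7/53)    [53 ≡ 5 mod 8 ⇒ (2/53) = -1]
  = -(53/7)    [QR: 53 ≡ 1 mod 4, sign kept]
  = -(4/7)    [53 ≡ 4 mod 7]
  = -(1/7)    [7 ≡ 7 mod 8 ⇒ (2/7)^2 = +1]
  = -1    [(1/7) = 1]
The Legendre symbol is -1, so x^2 ≡ 723 (mod 857) has no solution.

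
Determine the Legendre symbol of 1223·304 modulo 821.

1

By multiplicativity, (1223·304 / 821) = (1223 / 821)·(304 / 821).
First factor (1223 / 821):
(1223 / 821)
  = (402 / 821)    [1223 ≡ 402 mod 821]
  = -(201 / 821)    [821 ≡ 5 mod 8 ⇒ (2 / 821) = -1]
  = -(821 / 201)    [QR: 201 ≡ 1 mod 4, sign kept]
  = -(17 / 201)    [821 ≡ 17 mod 201]
  = -(201 / 17)    [QR: 17 ≡ 1 mod 4, sign kept]
  = -(14 / 17)    [201 ≡ 14 mod 17]
  = -(7 / 17)    [17 ≡ 1 mod 8 ⇒ (2 / 17) = +1]
  = -(17 / 7)    [QR: 17 ≡ 1 mod 4, sign kept]
  = -(3 / 7)    [17 ≡ 3 mod 7]
  = (7 / 3)    [QR: both ≡ 3 mod 4, sign flips]
  = (1 / 3)    [7 ≡ 1 mod 3]
  = 1    [(1 / 3) = 1]
Second factor (304 / 821):
(304 / 821)
  = (19 / 821)    [821 ≡ 5 mod 8 ⇒ (2 / 821)^4 = +1]
  = (821 / 19)    [QR: 821 ≡ 1 mod 4, sign kept]
  = (4 / 19)    [821 ≡ 4 mod 19]
  = (1 / 19)    [19 ≡ 3 mod 8 ⇒ (2 / 19)^2 = +1]
  = 1    [(1 / 19) = 1]
Product: (1)·(1) = 1.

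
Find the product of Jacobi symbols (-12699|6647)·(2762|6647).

By multiplicativity, (-12699·2762|6647) = (-12699|6647)·(2762|6647).
First factor (-12699|6647):
Reduce the numerator: -12699 ≡ 595 (mod 6647), so (-12699|6647) = (595|6647).
Both 595 ≡ 3 and 6647 ≡ 3 (mod 4), so reciprocity gives (595|6647) = -(6647|595). Reduce: 6647 ≡ 102 (mod 595). Now have -(102|595).
Factor out 2: 102 = 2·51. Since 595 ≡ 3 (mod 8), (2|595) = -1. Now have (51|595).
Both 51 ≡ 3 and 595 ≡ 3 (mod 4), so reciprocity gives (51|595) = -(595|51). Reduce: 595 ≡ 34 (mod 51). Now have -(34|51).
Factor out 2: 34 = 2·17. Since 51 ≡ 3 (mod 8), (2|51) = -1. Now have (17|51).
17 ≡ 1 (mod 4), so quadratic reciprocity gives (17|51) = (51|17). Reduce: 51 ≡ 0 (mod 17). Now have (0|17).
The numerator is now 0 with denominator 17 > 1: the symbol is 0.
Second factor (2762|6647):
Factor out 2: 2762 = 2·1381. Since 6647 ≡ 7 (mod 8), (2|6647) = +1. Now have (1381|6647).
1381 ≡ 1 (mod 4), so quadratic reciprocity gives (1381|6647) = (6647|1381). Reduce: 6647 ≡ 1123 (mod 1381). Now have (1123|1381).
1381 ≡ 1 (mod 4), so quadratic reciprocity gives (1123|1381) = (1381|1123). Reduce: 1381 ≡ 258 (mod 1123). Now have (258|1123).
Factor out 2: 258 = 2·129. Since 1123 ≡ 3 (mod 8), (2|1123) = -1. Now have -(129|1123).
129 ≡ 1 (mod 4), so quadratic reciprocity gives (129|1123) = (1123|129). Reduce: 1123 ≡ 91 (mod 129). Now have -(91|129).
129 ≡ 1 (mod 4), so quadratic reciprocity gives (91|129) = (129|91). Reduce: 129 ≡ 38 (mod 91). Now have -(38|91).
Factor out 2: 38 = 2·19. Since 91 ≡ 3 (mod 8), (2|91) = -1. Now have (19|91).
Both 19 ≡ 3 and 91 ≡ 3 (mod 4), so reciprocity gives (19|91) = -(91|19). Reduce: 91 ≡ 15 (mod 19). Now have -(15|19).
Both 15 ≡ 3 and 19 ≡ 3 (mod 4), so reciprocity gives (15|19) = -(19|15). Reduce: 19 ≡ 4 (mod 15). Now have (4|15).
Factor out 2: 4 = 2^2. Since 15 ≡ 7 (mod 8), (2|15) = +1, and (2|15)^2 = +1. Now have (1|15).
(1|15) = 1. Collecting the sign factors: 1.
Product: (0)·(1) = 0.

0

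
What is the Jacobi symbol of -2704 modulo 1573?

Pull out -1: (-2704/1573) = (-1/1573)·(2704/1573). Since 1573 ≡ 1 (mod 4), (-1/1573) = +1. Now have (2704/1573).
Reduce the numerator: 2704 ≡ 1131 (mod 1573), so (2704/1573) = (1131/1573).
1573 ≡ 1 (mod 4), so quadratic reciprocity gives (1131/1573) = (1573/1131). Reduce: 1573 ≡ 442 (mod 1131). Now have (442/1131).
Factor out 2: 442 = 2·221. Since 1131 ≡ 3 (mod 8), (2/1131) = -1. Now have -(221/1131).
221 ≡ 1 (mod 4), so quadratic reciprocity gives (221/1131) = (1131/221). Reduce: 1131 ≡ 26 (mod 221). Now have -(26/221).
Factor out 2: 26 = 2·13. Since 221 ≡ 5 (mod 8), (2/221) = -1. Now have (13/221).
13 ≡ 1 (mod 4), so quadratic reciprocity gives (13/221) = (221/13). Reduce: 221 ≡ 0 (mod 13). Now have (0/13).
The numerator is now 0 with denominator 13 > 1: the symbol is 0.

0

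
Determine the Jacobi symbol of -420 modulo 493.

Reduce the numerator: -420 ≡ 73 (mod 493), so (-420 / 493) = (73 / 493).
73 ≡ 1 (mod 4), so quadratic reciprocity gives (73 / 493) = (493 / 73). Reduce: 493 ≡ 55 (mod 73). Now have (55 / 73).
73 ≡ 1 (mod 4), so quadratic reciprocity gives (55 / 73) = (73 / 55). Reduce: 73 ≡ 18 (mod 55). Now have (18 / 55).
Factor out 2: 18 = 2·9. Since 55 ≡ 7 (mod 8), (2 / 55) = +1. Now have (9 / 55).
9 ≡ 1 (mod 4), so quadratic reciprocity gives (9 / 55) = (55 / 9). Reduce: 55 ≡ 1 (mod 9). Now have (1 / 9).
(1 / 9) = 1. Collecting the sign factors: 1.

1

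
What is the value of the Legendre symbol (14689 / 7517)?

-1

Reduce the numerator: 14689 ≡ 7172 (mod 7517), so (14689 / 7517) = (7172 / 7517).
Factor out 2: 7172 = 2^2·1793. Since 7517 ≡ 5 (mod 8), (2 / 7517) = -1, and (2 / 7517)^2 = +1. Now have (1793 / 7517).
1793 ≡ 1 (mod 4), so quadratic reciprocity gives (1793 / 7517) = (7517 / 1793). Reduce: 7517 ≡ 345 (mod 1793). Now have (345 / 1793).
345 ≡ 1 (mod 4), so quadratic reciprocity gives (345 / 1793) = (1793 / 345). Reduce: 1793 ≡ 68 (mod 345). Now have (68 / 345).
Factor out 2: 68 = 2^2·17. Since 345 ≡ 1 (mod 8), (2 / 345) = +1, and (2 / 345)^2 = +1. Now have (17 / 345).
17 ≡ 1 (mod 4), so quadratic reciprocity gives (17 / 345) = (345 / 17). Reduce: 345 ≡ 5 (mod 17). Now have (5 / 17).
5 ≡ 1 (mod 4), so quadratic reciprocity gives (5 / 17) = (17 / 5). Reduce: 17 ≡ 2 (mod 5). Now have (2 / 5).
Factor out 2: 2 = 2. Since 5 ≡ 5 (mod 8), (2 / 5) = -1. Now have -(1 / 5).
(1 / 5) = 1. Collecting the sign factors: -1.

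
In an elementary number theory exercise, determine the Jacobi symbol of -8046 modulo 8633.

(-8046/8633)
  = (8046/8633)    [8633 ≡ 1 mod 4 ⇒ (-1/8633) = +1]
  = (4023/8633)    [8633 ≡ 1 mod 8 ⇒ (2/8633) = +1]
  = (8633/4023)    [QR: 8633 ≡ 1 mod 4, sign kept]
  = (587/4023)    [8633 ≡ 587 mod 4023]
  = -(4023/587)    [QR: both ≡ 3 mod 4, sign flips]
  = -(501/587)    [4023 ≡ 501 mod 587]
  = -(587/501)    [QR: 501 ≡ 1 mod 4, sign kept]
  = -(86/501)    [587 ≡ 86 mod 501]
  = (43/501)    [501 ≡ 5 mod 8 ⇒ (2/501) = -1]
  = (501/43)    [QR: 501 ≡ 1 mod 4, sign kept]
  = (28/43)    [501 ≡ 28 mod 43]
  = (7/43)    [43 ≡ 3 mod 8 ⇒ (2/43)^2 = +1]
  = -(43/7)    [QR: both ≡ 3 mod 4, sign flips]
  = -(1/7)    [43 ≡ 1 mod 7]
  = -1    [(1/7) = 1]

-1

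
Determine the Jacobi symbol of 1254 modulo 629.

1

(1254/629)
  = (625/629)    [1254 ≡ 625 mod 629]
  = (629/625)    [QR: 625 ≡ 1 mod 4, sign kept]
  = (4/625)    [629 ≡ 4 mod 625]
  = (1/625)    [625 ≡ 1 mod 8 ⇒ (2/625)^2 = +1]
  = 1    [(1/625) = 1]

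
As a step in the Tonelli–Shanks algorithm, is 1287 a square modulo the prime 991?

no

(1287|991)
  = (296|991)    [1287 ≡ 296 mod 991]
  = (37|991)    [991 ≡ 7 mod 8 ⇒ (2|991)^3 = +1]
  = (991|37)    [QR: 37 ≡ 1 mod 4, sign kept]
  = (29|37)    [991 ≡ 29 mod 37]
  = (37|29)    [QR: 29 ≡ 1 mod 4, sign kept]
  = (8|29)    [37 ≡ 8 mod 29]
  = -(1|29)    [29 ≡ 5 mod 8 ⇒ (2|29)^3 = -1]
  = -1    [(1|29) = 1]
The Legendre symbol is -1, so x^2 ≡ 1287 (mod 991) has no solution.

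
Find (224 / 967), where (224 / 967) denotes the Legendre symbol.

-1

Factor out 2: 224 = 2^5·7. Since 967 ≡ 7 (mod 8), (2 / 967) = +1, and (2 / 967)^5 = +1. Now have (7 / 967).
Both 7 ≡ 3 and 967 ≡ 3 (mod 4), so reciprocity gives (7 / 967) = -(967 / 7). Reduce: 967 ≡ 1 (mod 7). Now have -(1 / 7).
(1 / 7) = 1. Collecting the sign factors: -1.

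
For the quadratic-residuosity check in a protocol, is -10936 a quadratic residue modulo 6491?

(-10936/6491)
  = -(10936/6491)    [6491 ≡ 3 mod 4 ⇒ (-1/6491) = -1]
  = -(4445/6491)    [10936 ≡ 4445 mod 6491]
  = -(6491/4445)    [QR: 4445 ≡ 1 mod 4, sign kept]
  = -(2046/4445)    [6491 ≡ 2046 mod 4445]
  = (1023/4445)    [4445 ≡ 5 mod 8 ⇒ (2/4445) = -1]
  = (4445/1023)    [QR: 4445 ≡ 1 mod 4, sign kept]
  = (353/1023)    [4445 ≡ 353 mod 1023]
  = (1023/353)    [QR: 353 ≡ 1 mod 4, sign kept]
  = (317/353)    [1023 ≡ 317 mod 353]
  = (353/317)    [QR: 317 ≡ 1 mod 4, sign kept]
  = (36/317)    [353 ≡ 36 mod 317]
  = (9/317)    [317 ≡ 5 mod 8 ⇒ (2/317)^2 = +1]
  = (317/9)    [QR: 9 ≡ 1 mod 4, sign kept]
  = (2/9)    [317 ≡ 2 mod 9]
  = (1/9)    [9 ≡ 1 mod 8 ⇒ (2/9) = +1]
  = 1    [(1/9) = 1]
The Legendre symbol is 1, so x^2 ≡ -10936 (mod 6491) has solution.

yes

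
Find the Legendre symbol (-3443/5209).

1

Reduce the numerator: -3443 ≡ 1766 (mod 5209), so (-3443/5209) = (1766/5209).
Factor out 2: 1766 = 2·883. Since 5209 ≡ 1 (mod 8), (2/5209) = +1. Now have (883/5209).
5209 ≡ 1 (mod 4), so quadratic reciprocity gives (883/5209) = (5209/883). Reduce: 5209 ≡ 794 (mod 883). Now have (794/883).
Factor out 2: 794 = 2·397. Since 883 ≡ 3 (mod 8), (2/883) = -1. Now have -(397/883).
397 ≡ 1 (mod 4), so quadratic reciprocity gives (397/883) = (883/397). Reduce: 883 ≡ 89 (mod 397). Now have -(89/397).
89 ≡ 1 (mod 4), so quadratic reciprocity gives (89/397) = (397/89). Reduce: 397 ≡ 41 (mod 89). Now have -(41/89).
41 ≡ 1 (mod 4), so quadratic reciprocity gives (41/89) = (89/41). Reduce: 89 ≡ 7 (mod 41). Now have -(7/41).
41 ≡ 1 (mod 4), so quadratic reciprocity gives (7/41) = (41/7). Reduce: 41 ≡ 6 (mod 7). Now have -(6/7).
Factor out 2: 6 = 2·3. Since 7 ≡ 7 (mod 8), (2/7) = +1. Now have -(3/7).
Both 3 ≡ 3 and 7 ≡ 3 (mod 4), so reciprocity gives (3/7) = -(7/3). Reduce: 7 ≡ 1 (mod 3). Now have (1/3).
(1/3) = 1. Collecting the sign factors: 1.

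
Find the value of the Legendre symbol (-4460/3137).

-1

(-4460/3137)
  = (1814/3137)    [-4460 ≡ 1814 mod 3137]
  = (907/3137)    [3137 ≡ 1 mod 8 ⇒ (2/3137) = +1]
  = (3137/907)    [QR: 3137 ≡ 1 mod 4, sign kept]
  = (416/907)    [3137 ≡ 416 mod 907]
  = -(13/907)    [907 ≡ 3 mod 8 ⇒ (2/907)^5 = -1]
  = -(907/13)    [QR: 13 ≡ 1 mod 4, sign kept]
  = -(10/13)    [907 ≡ 10 mod 13]
  = (5/13)    [13 ≡ 5 mod 8 ⇒ (2/13) = -1]
  = (13/5)    [QR: 5 ≡ 1 mod 4, sign kept]
  = (3/5)    [13 ≡ 3 mod 5]
  = (5/3)    [QR: 5 ≡ 1 mod 4, sign kept]
  = (2/3)    [5 ≡ 2 mod 3]
  = -(1/3)    [3 ≡ 3 mod 8 ⇒ (2/3) = -1]
  = -1    [(1/3) = 1]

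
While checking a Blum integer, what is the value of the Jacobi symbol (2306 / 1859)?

(2306 / 1859)
  = (447 / 1859)    [2306 ≡ 447 mod 1859]
  = -(1859 / 447)    [QR: both ≡ 3 mod 4, sign flips]
  = -(71 / 447)    [1859 ≡ 71 mod 447]
  = (447 / 71)    [QR: both ≡ 3 mod 4, sign flips]
  = (21 / 71)    [447 ≡ 21 mod 71]
  = (71 / 21)    [QR: 21 ≡ 1 mod 4, sign kept]
  = (8 / 21)    [71 ≡ 8 mod 21]
  = -(1 / 21)    [21 ≡ 5 mod 8 ⇒ (2 / 21)^3 = -1]
  = -1    [(1 / 21) = 1]

-1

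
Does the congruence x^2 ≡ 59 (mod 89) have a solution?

(59|89)
  = (89|59)    [QR: 89 ≡ 1 mod 4, sign kept]
  = (30|59)    [89 ≡ 30 mod 59]
  = -(15|59)    [59 ≡ 3 mod 8 ⇒ (2|59) = -1]
  = (59|15)    [QR: both ≡ 3 mod 4, sign flips]
  = (14|15)    [59 ≡ 14 mod 15]
  = (7|15)    [15 ≡ 7 mod 8 ⇒ (2|15) = +1]
  = -(15|7)    [QR: both ≡ 3 mod 4, sign flips]
  = -(1|7)    [15 ≡ 1 mod 7]
  = -1    [(1|7) = 1]
(59|89) = -1, and 89 is prime, so 59 is not a quadratic residue mod 89.

no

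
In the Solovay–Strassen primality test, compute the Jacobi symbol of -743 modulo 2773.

-1

Pull out -1: (-743/2773) = (-1/2773)·(743/2773). Since 2773 ≡ 1 (mod 4), (-1/2773) = +1. Now have (743/2773).
2773 ≡ 1 (mod 4), so quadratic reciprocity gives (743/2773) = (2773/743). Reduce: 2773 ≡ 544 (mod 743). Now have (544/743).
Factor out 2: 544 = 2^5·17. Since 743 ≡ 7 (mod 8), (2/743) = +1, and (2/743)^5 = +1. Now have (17/743).
17 ≡ 1 (mod 4), so quadratic reciprocity gives (17/743) = (743/17). Reduce: 743 ≡ 12 (mod 17). Now have (12/17).
Factor out 2: 12 = 2^2·3. Since 17 ≡ 1 (mod 8), (2/17) = +1, and (2/17)^2 = +1. Now have (3/17).
17 ≡ 1 (mod 4), so quadratic reciprocity gives (3/17) = (17/3). Reduce: 17 ≡ 2 (mod 3). Now have (2/3).
Factor out 2: 2 = 2. Since 3 ≡ 3 (mod 8), (2/3) = -1. Now have -(1/3).
(1/3) = 1. Collecting the sign factors: -1.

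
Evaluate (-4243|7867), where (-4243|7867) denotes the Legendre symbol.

1

Reduce the numerator: -4243 ≡ 3624 (mod 7867), so (-4243|7867) = (3624|7867).
Factor out 2: 3624 = 2^3·453. Since 7867 ≡ 3 (mod 8), (2|7867) = -1, and (2|7867)^3 = -1. Now have -(453|7867).
453 ≡ 1 (mod 4), so quadratic reciprocity gives (453|7867) = (7867|453). Reduce: 7867 ≡ 166 (mod 453). Now have -(166|453).
Factor out 2: 166 = 2·83. Since 453 ≡ 5 (mod 8), (2|453) = -1. Now have (83|453).
453 ≡ 1 (mod 4), so quadratic reciprocity gives (83|453) = (453|83). Reduce: 453 ≡ 38 (mod 83). Now have (38|83).
Factor out 2: 38 = 2·19. Since 83 ≡ 3 (mod 8), (2|83) = -1. Now have -(19|83).
Both 19 ≡ 3 and 83 ≡ 3 (mod 4), so reciprocity gives (19|83) = -(83|19). Reduce: 83 ≡ 7 (mod 19). Now have (7|19).
Both 7 ≡ 3 and 19 ≡ 3 (mod 4), so reciprocity gives (7|19) = -(19|7). Reduce: 19 ≡ 5 (mod 7). Now have -(5|7).
5 ≡ 1 (mod 4), so quadratic reciprocity gives (5|7) = (7|5). Reduce: 7 ≡ 2 (mod 5). Now have -(2|5).
Factor out 2: 2 = 2. Since 5 ≡ 5 (mod 8), (2|5) = -1. Now have (1|5).
(1|5) = 1. Collecting the sign factors: 1.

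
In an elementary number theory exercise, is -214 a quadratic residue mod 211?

yes

(-214/211)
  = -(214/211)    [211 ≡ 3 mod 4 ⇒ (-1/211) = -1]
  = -(3/211)    [214 ≡ 3 mod 211]
  = (211/3)    [QR: both ≡ 3 mod 4, sign flips]
  = (1/3)    [211 ≡ 1 mod 3]
  = 1    [(1/3) = 1]
(-214/211) = 1, and 211 is prime, so -214 is a quadratic residue mod 211.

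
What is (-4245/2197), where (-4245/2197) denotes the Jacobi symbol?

Reduce the numerator: -4245 ≡ 149 (mod 2197), so (-4245/2197) = (149/2197).
149 ≡ 1 (mod 4), so quadratic reciprocity gives (149/2197) = (2197/149). Reduce: 2197 ≡ 111 (mod 149). Now have (111/149).
149 ≡ 1 (mod 4), so quadratic reciprocity gives (111/149) = (149/111). Reduce: 149 ≡ 38 (mod 111). Now have (38/111).
Factor out 2: 38 = 2·19. Since 111 ≡ 7 (mod 8), (2/111) = +1. Now have (19/111).
Both 19 ≡ 3 and 111 ≡ 3 (mod 4), so reciprocity gives (19/111) = -(111/19). Reduce: 111 ≡ 16 (mod 19). Now have -(16/19).
Factor out 2: 16 = 2^4. Since 19 ≡ 3 (mod 8), (2/19) = -1, and (2/19)^4 = +1. Now have -(1/19).
(1/19) = 1. Collecting the sign factors: -1.

-1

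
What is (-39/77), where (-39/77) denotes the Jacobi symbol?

-1

(-39/77)
  = (38/77)    [-39 ≡ 38 mod 77]
  = -(19/77)    [77 ≡ 5 mod 8 ⇒ (2/77) = -1]
  = -(77/19)    [QR: 77 ≡ 1 mod 4, sign kept]
  = -(1/19)    [77 ≡ 1 mod 19]
  = -1    [(1/19) = 1]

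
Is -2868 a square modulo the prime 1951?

Pull out -1: (-2868|1951) = (-1|1951)·(2868|1951). Since 1951 ≡ 3 (mod 4), (-1|1951) = -1. Now have -(2868|1951).
Reduce the numerator: 2868 ≡ 917 (mod 1951), so (2868|1951) = (917|1951).
917 ≡ 1 (mod 4), so quadratic reciprocity gives (917|1951) = (1951|917). Reduce: 1951 ≡ 117 (mod 917). Now have -(117|917).
117 ≡ 1 (mod 4), so quadratic reciprocity gives (117|917) = (917|117). Reduce: 917 ≡ 98 (mod 117). Now have -(98|117).
Factor out 2: 98 = 2·49. Since 117 ≡ 5 (mod 8), (2|117) = -1. Now have (49|117).
49 ≡ 1 (mod 4), so quadratic reciprocity gives (49|117) = (117|49). Reduce: 117 ≡ 19 (mod 49). Now have (19|49).
49 ≡ 1 (mod 4), so quadratic reciprocity gives (19|49) = (49|19). Reduce: 49 ≡ 11 (mod 19). Now have (11|19).
Both 11 ≡ 3 and 19 ≡ 3 (mod 4), so reciprocity gives (11|19) = -(19|11). Reduce: 19 ≡ 8 (mod 11). Now have -(8|11).
Factor out 2: 8 = 2^3. Since 11 ≡ 3 (mod 8), (2|11) = -1, and (2|11)^3 = -1. Now have (1|11).
(1|11) = 1. Collecting the sign factors: 1.
The Legendre symbol is 1, so x^2 ≡ -2868 (mod 1951) has solution.

yes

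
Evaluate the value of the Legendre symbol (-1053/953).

1

(-1053/953)
  = (853/953)    [-1053 ≡ 853 mod 953]
  = (953/853)    [QR: 853 ≡ 1 mod 4, sign kept]
  = (100/853)    [953 ≡ 100 mod 853]
  = (25/853)    [853 ≡ 5 mod 8 ⇒ (2/853)^2 = +1]
  = (853/25)    [QR: 25 ≡ 1 mod 4, sign kept]
  = (3/25)    [853 ≡ 3 mod 25]
  = (25/3)    [QR: 25 ≡ 1 mod 4, sign kept]
  = (1/3)    [25 ≡ 1 mod 3]
  = 1    [(1/3) = 1]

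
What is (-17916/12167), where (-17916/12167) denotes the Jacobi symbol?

Reduce the numerator: -17916 ≡ 6418 (mod 12167), so (-17916/12167) = (6418/12167).
Factor out 2: 6418 = 2·3209. Since 12167 ≡ 7 (mod 8), (2/12167) = +1. Now have (3209/12167).
3209 ≡ 1 (mod 4), so quadratic reciprocity gives (3209/12167) = (12167/3209). Reduce: 12167 ≡ 2540 (mod 3209). Now have (2540/3209).
Factor out 2: 2540 = 2^2·635. Since 3209 ≡ 1 (mod 8), (2/3209) = +1, and (2/3209)^2 = +1. Now have (635/3209).
3209 ≡ 1 (mod 4), so quadratic reciprocity gives (635/3209) = (3209/635). Reduce: 3209 ≡ 34 (mod 635). Now have (34/635).
Factor out 2: 34 = 2·17. Since 635 ≡ 3 (mod 8), (2/635) = -1. Now have -(17/635).
17 ≡ 1 (mod 4), so quadratic reciprocity gives (17/635) = (635/17). Reduce: 635 ≡ 6 (mod 17). Now have -(6/17).
Factor out 2: 6 = 2·3. Since 17 ≡ 1 (mod 8), (2/17) = +1. Now have -(3/17).
17 ≡ 1 (mod 4), so quadratic reciprocity gives (3/17) = (17/3). Reduce: 17 ≡ 2 (mod 3). Now have -(2/3).
Factor out 2: 2 = 2. Since 3 ≡ 3 (mod 8), (2/3) = -1. Now have (1/3).
(1/3) = 1. Collecting the sign factors: 1.

1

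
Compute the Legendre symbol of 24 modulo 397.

-1

Factor out 2: 24 = 2^3·3. Since 397 ≡ 5 (mod 8), (2/397) = -1, and (2/397)^3 = -1. Now have -(3/397).
397 ≡ 1 (mod 4), so quadratic reciprocity gives (3/397) = (397/3). Reduce: 397 ≡ 1 (mod 3). Now have -(1/3).
(1/3) = 1. Collecting the sign factors: -1.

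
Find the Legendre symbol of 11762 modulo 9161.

Reduce the numerator: 11762 ≡ 2601 (mod 9161), so (11762|9161) = (2601|9161).
2601 ≡ 1 (mod 4), so quadratic reciprocity gives (2601|9161) = (9161|2601). Reduce: 9161 ≡ 1358 (mod 2601). Now have (1358|2601).
Factor out 2: 1358 = 2·679. Since 2601 ≡ 1 (mod 8), (2|2601) = +1. Now have (679|2601).
2601 ≡ 1 (mod 4), so quadratic reciprocity gives (679|2601) = (2601|679). Reduce: 2601 ≡ 564 (mod 679). Now have (564|679).
Factor out 2: 564 = 2^2·141. Since 679 ≡ 7 (mod 8), (2|679) = +1, and (2|679)^2 = +1. Now have (141|679).
141 ≡ 1 (mod 4), so quadratic reciprocity gives (141|679) = (679|141). Reduce: 679 ≡ 115 (mod 141). Now have (115|141).
141 ≡ 1 (mod 4), so quadratic reciprocity gives (115|141) = (141|115). Reduce: 141 ≡ 26 (mod 115). Now have (26|115).
Factor out 2: 26 = 2·13. Since 115 ≡ 3 (mod 8), (2|115) = -1. Now have -(13|115).
13 ≡ 1 (mod 4), so quadratic reciprocity gives (13|115) = (115|13). Reduce: 115 ≡ 11 (mod 13). Now have -(11|13).
13 ≡ 1 (mod 4), so quadratic reciprocity gives (11|13) = (13|11). Reduce: 13 ≡ 2 (mod 11). Now have -(2|11).
Factor out 2: 2 = 2. Since 11 ≡ 3 (mod 8), (2|11) = -1. Now have (1|11).
(1|11) = 1. Collecting the sign factors: 1.

1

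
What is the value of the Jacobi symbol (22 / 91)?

Factor out 2: 22 = 2·11. Since 91 ≡ 3 (mod 8), (2 / 91) = -1. Now have -(11 / 91).
Both 11 ≡ 3 and 91 ≡ 3 (mod 4), so reciprocity gives (11 / 91) = -(91 / 11). Reduce: 91 ≡ 3 (mod 11). Now have (3 / 11).
Both 3 ≡ 3 and 11 ≡ 3 (mod 4), so reciprocity gives (3 / 11) = -(11 / 3). Reduce: 11 ≡ 2 (mod 3). Now have -(2 / 3).
Factor out 2: 2 = 2. Since 3 ≡ 3 (mod 8), (2 / 3) = -1. Now have (1 / 3).
(1 / 3) = 1. Collecting the sign factors: 1.

1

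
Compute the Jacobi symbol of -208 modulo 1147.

-1

Reduce the numerator: -208 ≡ 939 (mod 1147), so (-208/1147) = (939/1147).
Both 939 ≡ 3 and 1147 ≡ 3 (mod 4), so reciprocity gives (939/1147) = -(1147/939). Reduce: 1147 ≡ 208 (mod 939). Now have -(208/939).
Factor out 2: 208 = 2^4·13. Since 939 ≡ 3 (mod 8), (2/939) = -1, and (2/939)^4 = +1. Now have -(13/939).
13 ≡ 1 (mod 4), so quadratic reciprocity gives (13/939) = (939/13). Reduce: 939 ≡ 3 (mod 13). Now have -(3/13).
13 ≡ 1 (mod 4), so quadratic reciprocity gives (3/13) = (13/3). Reduce: 13 ≡ 1 (mod 3). Now have -(1/3).
(1/3) = 1. Collecting the sign factors: -1.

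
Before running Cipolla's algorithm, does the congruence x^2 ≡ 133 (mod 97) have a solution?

Reduce the numerator: 133 ≡ 36 (mod 97), so (133/97) = (36/97).
Factor out 2: 36 = 2^2·9. Since 97 ≡ 1 (mod 8), (2/97) = +1, and (2/97)^2 = +1. Now have (9/97).
9 ≡ 1 (mod 4), so quadratic reciprocity gives (9/97) = (97/9). Reduce: 97 ≡ 7 (mod 9). Now have (7/9).
9 ≡ 1 (mod 4), so quadratic reciprocity gives (7/9) = (9/7). Reduce: 9 ≡ 2 (mod 7). Now have (2/7).
Factor out 2: 2 = 2. Since 7 ≡ 7 (mod 8), (2/7) = +1. Now have (1/7).
(1/7) = 1. Collecting the sign factors: 1.
(133/97) = 1, and 97 is prime, so 133 is a quadratic residue mod 97.

yes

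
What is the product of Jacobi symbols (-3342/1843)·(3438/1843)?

By multiplicativity, (-3342·3438/1843) = (-3342/1843)·(3438/1843).
First factor (-3342/1843):
(-3342/1843)
  = (344/1843)    [-3342 ≡ 344 mod 1843]
  = -(43/1843)    [1843 ≡ 3 mod 8 ⇒ (2/1843)^3 = -1]
  = (1843/43)    [QR: both ≡ 3 mod 4, sign flips]
  = (37/43)    [1843 ≡ 37 mod 43]
  = (43/37)    [QR: 37 ≡ 1 mod 4, sign kept]
  = (6/37)    [43 ≡ 6 mod 37]
  = -(3/37)    [37 ≡ 5 mod 8 ⇒ (2/37) = -1]
  = -(37/3)    [QR: 37 ≡ 1 mod 4, sign kept]
  = -(1/3)    [37 ≡ 1 mod 3]
  = -1    [(1/3) = 1]
Second factor (3438/1843):
(3438/1843)
  = (1595/1843)    [3438 ≡ 1595 mod 1843]
  = -(1843/1595)    [QR: both ≡ 3 mod 4, sign flips]
  = -(248/1595)    [1843 ≡ 248 mod 1595]
  = (31/1595)    [1595 ≡ 3 mod 8 ⇒ (2/1595)^3 = -1]
  = -(1595/31)    [QR: both ≡ 3 mod 4, sign flips]
  = -(14/31)    [1595 ≡ 14 mod 31]
  = -(7/31)    [31 ≡ 7 mod 8 ⇒ (2/31) = +1]
  = (31/7)    [QR: both ≡ 3 mod 4, sign flips]
  = (3/7)    [31 ≡ 3 mod 7]
  = -(7/3)    [QR: both ≡ 3 mod 4, sign flips]
  = -(1/3)    [7 ≡ 1 mod 3]
  = -1    [(1/3) = 1]
Product: (-1)·(-1) = 1.

1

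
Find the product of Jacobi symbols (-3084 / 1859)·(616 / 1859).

By multiplicativity, (-3084·616 / 1859) = (-3084 / 1859)·(616 / 1859).
First factor (-3084 / 1859):
Reduce the numerator: -3084 ≡ 634 (mod 1859), so (-3084 / 1859) = (634 / 1859).
Factor out 2: 634 = 2·317. Since 1859 ≡ 3 (mod 8), (2 / 1859) = -1. Now have -(317 / 1859).
317 ≡ 1 (mod 4), so quadratic reciprocity gives (317 / 1859) = (1859 / 317). Reduce: 1859 ≡ 274 (mod 317). Now have -(274 / 317).
Factor out 2: 274 = 2·137. Since 317 ≡ 5 (mod 8), (2 / 317) = -1. Now have (137 / 317).
137 ≡ 1 (mod 4), so quadratic reciprocity gives (137 / 317) = (317 / 137). Reduce: 317 ≡ 43 (mod 137). Now have (43 / 137).
137 ≡ 1 (mod 4), so quadratic reciprocity gives (43 / 137) = (137 / 43). Reduce: 137 ≡ 8 (mod 43). Now have (8 / 43).
Factor out 2: 8 = 2^3. Since 43 ≡ 3 (mod 8), (2 / 43) = -1, and (2 / 43)^3 = -1. Now have -(1 / 43).
(1 / 43) = 1. Collecting the sign factors: -1.
Second factor (616 / 1859):
Factor out 2: 616 = 2^3·77. Since 1859 ≡ 3 (mod 8), (2 / 1859) = -1, and (2 / 1859)^3 = -1. Now have -(77 / 1859).
77 ≡ 1 (mod 4), so quadratic reciprocity gives (77 / 1859) = (1859 / 77). Reduce: 1859 ≡ 11 (mod 77). Now have -(11 / 77).
77 ≡ 1 (mod 4), so quadratic reciprocity gives (11 / 77) = (77 / 11). Reduce: 77 ≡ 0 (mod 11). Now have -(0 / 11).
The numerator is now 0 with denominator 11 > 1: the symbol is 0.
Product: (-1)·(0) = 0.

0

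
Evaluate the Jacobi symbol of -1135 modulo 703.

(-1135 / 703)
  = -(1135 / 703)    [703 ≡ 3 mod 4 ⇒ (-1 / 703) = -1]
  = -(432 / 703)    [1135 ≡ 432 mod 703]
  = -(27 / 703)    [703 ≡ 7 mod 8 ⇒ (2 / 703)^4 = +1]
  = (703 / 27)    [QR: both ≡ 3 mod 4, sign flips]
  = (1 / 27)    [703 ≡ 1 mod 27]
  = 1    [(1 / 27) = 1]

1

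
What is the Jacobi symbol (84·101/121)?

By multiplicativity, (84·101/121) = (84/121)·(101/121).
First factor (84/121):
Factor out 2: 84 = 2^2·21. Since 121 ≡ 1 (mod 8), (2/121) = +1, and (2/121)^2 = +1. Now have (21/121).
21 ≡ 1 (mod 4), so quadratic reciprocity gives (21/121) = (121/21). Reduce: 121 ≡ 16 (mod 21). Now have (16/21).
Factor out 2: 16 = 2^4. Since 21 ≡ 5 (mod 8), (2/21) = -1, and (2/21)^4 = +1. Now have (1/21).
(1/21) = 1. Collecting the sign factors: 1.
Second factor (101/121):
101 ≡ 1 (mod 4), so quadratic reciprocity gives (101/121) = (121/101). Reduce: 121 ≡ 20 (mod 101). Now have (20/101).
Factor out 2: 20 = 2^2·5. Since 101 ≡ 5 (mod 8), (2/101) = -1, and (2/101)^2 = +1. Now have (5/101).
5 ≡ 1 (mod 4), so quadratic reciprocity gives (5/101) = (101/5). Reduce: 101 ≡ 1 (mod 5). Now have (1/5).
(1/5) = 1. Collecting the sign factors: 1.
Product: (1)·(1) = 1.

1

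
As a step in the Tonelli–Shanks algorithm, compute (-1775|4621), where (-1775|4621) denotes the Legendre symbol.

(-1775|4621)
  = (1775|4621)    [4621 ≡ 1 mod 4 ⇒ (-1|4621) = +1]
  = (4621|1775)    [QR: 4621 ≡ 1 mod 4, sign kept]
  = (1071|1775)    [4621 ≡ 1071 mod 1775]
  = -(1775|1071)    [QR: both ≡ 3 mod 4, sign flips]
  = -(704|1071)    [1775 ≡ 704 mod 1071]
  = -(11|1071)    [1071 ≡ 7 mod 8 ⇒ (2|1071)^6 = +1]
  = (1071|11)    [QR: both ≡ 3 mod 4, sign flips]
  = (4|11)    [1071 ≡ 4 mod 11]
  = (1|11)    [11 ≡ 3 mod 8 ⇒ (2|11)^2 = +1]
  = 1    [(1|11) = 1]

1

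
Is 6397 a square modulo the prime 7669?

no

6397 ≡ 1 (mod 4), so quadratic reciprocity gives (6397/7669) = (7669/6397). Reduce: 7669 ≡ 1272 (mod 6397). Now have (1272/6397).
Factor out 2: 1272 = 2^3·159. Since 6397 ≡ 5 (mod 8), (2/6397) = -1, and (2/6397)^3 = -1. Now have -(159/6397).
6397 ≡ 1 (mod 4), so quadratic reciprocity gives (159/6397) = (6397/159). Reduce: 6397 ≡ 37 (mod 159). Now have -(37/159).
37 ≡ 1 (mod 4), so quadratic reciprocity gives (37/159) = (159/37). Reduce: 159 ≡ 11 (mod 37). Now have -(11/37).
37 ≡ 1 (mod 4), so quadratic reciprocity gives (11/37) = (37/11). Reduce: 37 ≡ 4 (mod 11). Now have -(4/11).
Factor out 2: 4 = 2^2. Since 11 ≡ 3 (mod 8), (2/11) = -1, and (2/11)^2 = +1. Now have -(1/11).
(1/11) = 1. Collecting the sign factors: -1.
The Legendre symbol is -1, so x^2 ≡ 6397 (mod 7669) has no solution.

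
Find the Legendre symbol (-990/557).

(-990/557)
  = (124/557)    [-990 ≡ 124 mod 557]
  = (31/557)    [557 ≡ 5 mod 8 ⇒ (2/557)^2 = +1]
  = (557/31)    [QR: 557 ≡ 1 mod 4, sign kept]
  = (30/31)    [557 ≡ 30 mod 31]
  = (15/31)    [31 ≡ 7 mod 8 ⇒ (2/31) = +1]
  = -(31/15)    [QR: both ≡ 3 mod 4, sign flips]
  = -(1/15)    [31 ≡ 1 mod 15]
  = -1    [(1/15) = 1]

-1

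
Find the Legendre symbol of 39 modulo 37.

-1

Reduce the numerator: 39 ≡ 2 (mod 37), so (39|37) = (2|37).
Factor out 2: 2 = 2. Since 37 ≡ 5 (mod 8), (2|37) = -1. Now have -(1|37).
(1|37) = 1. Collecting the sign factors: -1.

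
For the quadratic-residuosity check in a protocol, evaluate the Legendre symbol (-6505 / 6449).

1

(-6505 / 6449)
  = (6393 / 6449)    [-6505 ≡ 6393 mod 6449]
  = (6449 / 6393)    [QR: 6393 ≡ 1 mod 4, sign kept]
  = (56 / 6393)    [6449 ≡ 56 mod 6393]
  = (7 / 6393)    [6393 ≡ 1 mod 8 ⇒ (2 / 6393)^3 = +1]
  = (6393 / 7)    [QR: 6393 ≡ 1 mod 4, sign kept]
  = (2 / 7)    [6393 ≡ 2 mod 7]
  = (1 / 7)    [7 ≡ 7 mod 8 ⇒ (2 / 7) = +1]
  = 1    [(1 / 7) = 1]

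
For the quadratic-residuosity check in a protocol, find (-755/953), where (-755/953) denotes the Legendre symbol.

Pull out -1: (-755/953) = (-1/953)·(755/953). Since 953 ≡ 1 (mod 4), (-1/953) = +1. Now have (755/953).
953 ≡ 1 (mod 4), so quadratic reciprocity gives (755/953) = (953/755). Reduce: 953 ≡ 198 (mod 755). Now have (198/755).
Factor out 2: 198 = 2·99. Since 755 ≡ 3 (mod 8), (2/755) = -1. Now have -(99/755).
Both 99 ≡ 3 and 755 ≡ 3 (mod 4), so reciprocity gives (99/755) = -(755/99). Reduce: 755 ≡ 62 (mod 99). Now have (62/99).
Factor out 2: 62 = 2·31. Since 99 ≡ 3 (mod 8), (2/99) = -1. Now have -(31/99).
Both 31 ≡ 3 and 99 ≡ 3 (mod 4), so reciprocity gives (31/99) = -(99/31). Reduce: 99 ≡ 6 (mod 31). Now have (6/31).
Factor out 2: 6 = 2·3. Since 31 ≡ 7 (mod 8), (2/31) = +1. Now have (3/31).
Both 3 ≡ 3 and 31 ≡ 3 (mod 4), so reciprocity gives (3/31) = -(31/3). Reduce: 31 ≡ 1 (mod 3). Now have -(1/3).
(1/3) = 1. Collecting the sign factors: -1.

-1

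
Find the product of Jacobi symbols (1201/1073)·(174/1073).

0

By multiplicativity, (1201·174/1073) = (1201/1073)·(174/1073).
First factor (1201/1073):
Reduce the numerator: 1201 ≡ 128 (mod 1073), so (1201/1073) = (128/1073).
Factor out 2: 128 = 2^7. Since 1073 ≡ 1 (mod 8), (2/1073) = +1, and (2/1073)^7 = +1. Now have (1/1073).
(1/1073) = 1. Collecting the sign factors: 1.
Second factor (174/1073):
Factor out 2: 174 = 2·87. Since 1073 ≡ 1 (mod 8), (2/1073) = +1. Now have (87/1073).
1073 ≡ 1 (mod 4), so quadratic reciprocity gives (87/1073) = (1073/87). Reduce: 1073 ≡ 29 (mod 87). Now have (29/87).
29 ≡ 1 (mod 4), so quadratic reciprocity gives (29/87) = (87/29). Reduce: 87 ≡ 0 (mod 29). Now have (0/29).
The numerator is now 0 with denominator 29 > 1: the symbol is 0.
Product: (1)·(0) = 0.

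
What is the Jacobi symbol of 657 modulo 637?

Reduce the numerator: 657 ≡ 20 (mod 637), so (657/637) = (20/637).
Factor out 2: 20 = 2^2·5. Since 637 ≡ 5 (mod 8), (2/637) = -1, and (2/637)^2 = +1. Now have (5/637).
5 ≡ 1 (mod 4), so quadratic reciprocity gives (5/637) = (637/5). Reduce: 637 ≡ 2 (mod 5). Now have (2/5).
Factor out 2: 2 = 2. Since 5 ≡ 5 (mod 8), (2/5) = -1. Now have -(1/5).
(1/5) = 1. Collecting the sign factors: -1.

-1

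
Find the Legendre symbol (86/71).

Reduce the numerator: 86 ≡ 15 (mod 71), so (86/71) = (15/71).
Both 15 ≡ 3 and 71 ≡ 3 (mod 4), so reciprocity gives (15/71) = -(71/15). Reduce: 71 ≡ 11 (mod 15). Now have -(11/15).
Both 11 ≡ 3 and 15 ≡ 3 (mod 4), so reciprocity gives (11/15) = -(15/11). Reduce: 15 ≡ 4 (mod 11). Now have (4/11).
Factor out 2: 4 = 2^2. Since 11 ≡ 3 (mod 8), (2/11) = -1, and (2/11)^2 = +1. Now have (1/11).
(1/11) = 1. Collecting the sign factors: 1.

1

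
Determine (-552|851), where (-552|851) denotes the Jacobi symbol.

0

Pull out -1: (-552|851) = (-1|851)·(552|851). Since 851 ≡ 3 (mod 4), (-1|851) = -1. Now have -(552|851).
Factor out 2: 552 = 2^3·69. Since 851 ≡ 3 (mod 8), (2|851) = -1, and (2|851)^3 = -1. Now have (69|851).
69 ≡ 1 (mod 4), so quadratic reciprocity gives (69|851) = (851|69). Reduce: 851 ≡ 23 (mod 69). Now have (23|69).
69 ≡ 1 (mod 4), so quadratic reciprocity gives (23|69) = (69|23). Reduce: 69 ≡ 0 (mod 23). Now have (0|23).
The numerator is now 0 with denominator 23 > 1: the symbol is 0.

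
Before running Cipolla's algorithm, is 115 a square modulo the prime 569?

no

(115|569)
  = (569|115)    [QR: 569 ≡ 1 mod 4, sign kept]
  = (109|115)    [569 ≡ 109 mod 115]
  = (115|109)    [QR: 109 ≡ 1 mod 4, sign kept]
  = (6|109)    [115 ≡ 6 mod 109]
  = -(3|109)    [109 ≡ 5 mod 8 ⇒ (2|109) = -1]
  = -(109|3)    [QR: 109 ≡ 1 mod 4, sign kept]
  = -(1|3)    [109 ≡ 1 mod 3]
  = -1    [(1|3) = 1]
The Legendre symbol is -1, so x^2 ≡ 115 (mod 569) has no solution.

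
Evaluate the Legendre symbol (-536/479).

1

Reduce the numerator: -536 ≡ 422 (mod 479), so (-536/479) = (422/479).
Factor out 2: 422 = 2·211. Since 479 ≡ 7 (mod 8), (2/479) = +1. Now have (211/479).
Both 211 ≡ 3 and 479 ≡ 3 (mod 4), so reciprocity gives (211/479) = -(479/211). Reduce: 479 ≡ 57 (mod 211). Now have -(57/211).
57 ≡ 1 (mod 4), so quadratic reciprocity gives (57/211) = (211/57). Reduce: 211 ≡ 40 (mod 57). Now have -(40/57).
Factor out 2: 40 = 2^3·5. Since 57 ≡ 1 (mod 8), (2/57) = +1, and (2/57)^3 = +1. Now have -(5/57).
5 ≡ 1 (mod 4), so quadratic reciprocity gives (5/57) = (57/5). Reduce: 57 ≡ 2 (mod 5). Now have -(2/5).
Factor out 2: 2 = 2. Since 5 ≡ 5 (mod 8), (2/5) = -1. Now have (1/5).
(1/5) = 1. Collecting the sign factors: 1.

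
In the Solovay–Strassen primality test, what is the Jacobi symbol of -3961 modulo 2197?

1

(-3961|2197)
  = (3961|2197)    [2197 ≡ 1 mod 4 ⇒ (-1|2197) = +1]
  = (1764|2197)    [3961 ≡ 1764 mod 2197]
  = (441|2197)    [2197 ≡ 5 mod 8 ⇒ (2|2197)^2 = +1]
  = (2197|441)    [QR: 441 ≡ 1 mod 4, sign kept]
  = (433|441)    [2197 ≡ 433 mod 441]
  = (441|433)    [QR: 433 ≡ 1 mod 4, sign kept]
  = (8|433)    [441 ≡ 8 mod 433]
  = (1|433)    [433 ≡ 1 mod 8 ⇒ (2|433)^3 = +1]
  = 1    [(1|433) = 1]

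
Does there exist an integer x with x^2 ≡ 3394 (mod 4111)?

no

Factor out 2: 3394 = 2·1697. Since 4111 ≡ 7 (mod 8), (2|4111) = +1. Now have (1697|4111).
1697 ≡ 1 (mod 4), so quadratic reciprocity gives (1697|4111) = (4111|1697). Reduce: 4111 ≡ 717 (mod 1697). Now have (717|1697).
717 ≡ 1 (mod 4), so quadratic reciprocity gives (717|1697) = (1697|717). Reduce: 1697 ≡ 263 (mod 717). Now have (263|717).
717 ≡ 1 (mod 4), so quadratic reciprocity gives (263|717) = (717|263). Reduce: 717 ≡ 191 (mod 263). Now have (191|263).
Both 191 ≡ 3 and 263 ≡ 3 (mod 4), so reciprocity gives (191|263) = -(263|191). Reduce: 263 ≡ 72 (mod 191). Now have -(72|191).
Factor out 2: 72 = 2^3·9. Since 191 ≡ 7 (mod 8), (2|191) = +1, and (2|191)^3 = +1. Now have -(9|191).
9 ≡ 1 (mod 4), so quadratic reciprocity gives (9|191) = (191|9). Reduce: 191 ≡ 2 (mod 9). Now have -(2|9).
Factor out 2: 2 = 2. Since 9 ≡ 1 (mod 8), (2|9) = +1. Now have -(1|9).
(1|9) = 1. Collecting the sign factors: -1.
(3394|4111) = -1, and 4111 is prime, so 3394 is not a quadratic residue mod 4111.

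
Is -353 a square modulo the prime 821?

Reduce the numerator: -353 ≡ 468 (mod 821), so (-353|821) = (468|821).
Factor out 2: 468 = 2^2·117. Since 821 ≡ 5 (mod 8), (2|821) = -1, and (2|821)^2 = +1. Now have (117|821).
117 ≡ 1 (mod 4), so quadratic reciprocity gives (117|821) = (821|117). Reduce: 821 ≡ 2 (mod 117). Now have (2|117).
Factor out 2: 2 = 2. Since 117 ≡ 5 (mod 8), (2|117) = -1. Now have -(1|117).
(1|117) = 1. Collecting the sign factors: -1.
The Legendre symbol is -1, so x^2 ≡ -353 (mod 821) has no solution.

no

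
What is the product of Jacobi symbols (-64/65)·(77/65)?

-1

By multiplicativity, (-64·77/65) = (-64/65)·(77/65).
First factor (-64/65):
Reduce the numerator: -64 ≡ 1 (mod 65), so (-64/65) = (1/65).
(1/65) = 1. Collecting the sign factors: 1.
Second factor (77/65):
Reduce the numerator: 77 ≡ 12 (mod 65), so (77/65) = (12/65).
Factor out 2: 12 = 2^2·3. Since 65 ≡ 1 (mod 8), (2/65) = +1, and (2/65)^2 = +1. Now have (3/65).
65 ≡ 1 (mod 4), so quadratic reciprocity gives (3/65) = (65/3). Reduce: 65 ≡ 2 (mod 3). Now have (2/3).
Factor out 2: 2 = 2. Since 3 ≡ 3 (mod 8), (2/3) = -1. Now have -(1/3).
(1/3) = 1. Collecting the sign factors: -1.
Product: (1)·(-1) = -1.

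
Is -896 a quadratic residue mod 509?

Pull out -1: (-896/509) = (-1/509)·(896/509). Since 509 ≡ 1 (mod 4), (-1/509) = +1. Now have (896/509).
Reduce the numerator: 896 ≡ 387 (mod 509), so (896/509) = (387/509).
509 ≡ 1 (mod 4), so quadratic reciprocity gives (387/509) = (509/387). Reduce: 509 ≡ 122 (mod 387). Now have (122/387).
Factor out 2: 122 = 2·61. Since 387 ≡ 3 (mod 8), (2/387) = -1. Now have -(61/387).
61 ≡ 1 (mod 4), so quadratic reciprocity gives (61/387) = (387/61). Reduce: 387 ≡ 21 (mod 61). Now have -(21/61).
21 ≡ 1 (mod 4), so quadratic reciprocity gives (21/61) = (61/21). Reduce: 61 ≡ 19 (mod 21). Now have -(19/21).
21 ≡ 1 (mod 4), so quadratic reciprocity gives (19/21) = (21/19). Reduce: 21 ≡ 2 (mod 19). Now have -(2/19).
Factor out 2: 2 = 2. Since 19 ≡ 3 (mod 8), (2/19) = -1. Now have (1/19).
(1/19) = 1. Collecting the sign factors: 1.
(-896/509) = 1, and 509 is prime, so -896 is a quadratic residue mod 509.

yes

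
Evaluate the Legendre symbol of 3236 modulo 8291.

Factor out 2: 3236 = 2^2·809. Since 8291 ≡ 3 (mod 8), (2|8291) = -1, and (2|8291)^2 = +1. Now have (809|8291).
809 ≡ 1 (mod 4), so quadratic reciprocity gives (809|8291) = (8291|809). Reduce: 8291 ≡ 201 (mod 809). Now have (201|809).
201 ≡ 1 (mod 4), so quadratic reciprocity gives (201|809) = (809|201). Reduce: 809 ≡ 5 (mod 201). Now have (5|201).
5 ≡ 1 (mod 4), so quadratic reciprocity gives (5|201) = (201|5). Reduce: 201 ≡ 1 (mod 5). Now have (1|5).
(1|5) = 1. Collecting the sign factors: 1.

1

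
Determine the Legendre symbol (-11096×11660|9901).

1

By multiplicativity, (-11096·11660|9901) = (-11096|9901)·(11660|9901).
First factor (-11096|9901):
(-11096|9901)
  = (11096|9901)    [9901 ≡ 1 mod 4 ⇒ (-1|9901) = +1]
  = (1195|9901)    [11096 ≡ 1195 mod 9901]
  = (9901|1195)    [QR: 9901 ≡ 1 mod 4, sign kept]
  = (341|1195)    [9901 ≡ 341 mod 1195]
  = (1195|341)    [QR: 341 ≡ 1 mod 4, sign kept]
  = (172|341)    [1195 ≡ 172 mod 341]
  = (43|341)    [341 ≡ 5 mod 8 ⇒ (2|341)^2 = +1]
  = (341|43)    [QR: 341 ≡ 1 mod 4, sign kept]
  = (40|43)    [341 ≡ 40 mod 43]
  = -(5|43)    [43 ≡ 3 mod 8 ⇒ (2|43)^3 = -1]
  = -(43|5)    [QR: 5 ≡ 1 mod 4, sign kept]
  = -(3|5)    [43 ≡ 3 mod 5]
  = -(5|3)    [QR: 5 ≡ 1 mod 4, sign kept]
  = -(2|3)    [5 ≡ 2 mod 3]
  = (1|3)    [3 ≡ 3 mod 8 ⇒ (2|3) = -1]
  = 1    [(1|3) = 1]
Second factor (11660|9901):
(11660|9901)
  = (1759|9901)    [11660 ≡ 1759 mod 9901]
  = (9901|1759)    [QR: 9901 ≡ 1 mod 4, sign kept]
  = (1106|1759)    [9901 ≡ 1106 mod 1759]
  = (553|1759)    [1759 ≡ 7 mod 8 ⇒ (2|1759) = +1]
  = (1759|553)    [QR: 553 ≡ 1 mod 4, sign kept]
  = (100|553)    [1759 ≡ 100 mod 553]
  = (25|553)    [553 ≡ 1 mod 8 ⇒ (2|553)^2 = +1]
  = (553|25)    [QR: 25 ≡ 1 mod 4, sign kept]
  = (3|25)    [553 ≡ 3 mod 25]
  = (25|3)    [QR: 25 ≡ 1 mod 4, sign kept]
  = (1|3)    [25 ≡ 1 mod 3]
  = 1    [(1|3) = 1]
Product: (1)·(1) = 1.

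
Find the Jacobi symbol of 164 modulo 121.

1

(164/121)
  = (43/121)    [164 ≡ 43 mod 121]
  = (121/43)    [QR: 121 ≡ 1 mod 4, sign kept]
  = (35/43)    [121 ≡ 35 mod 43]
  = -(43/35)    [QR: both ≡ 3 mod 4, sign flips]
  = -(8/35)    [43 ≡ 8 mod 35]
  = (1/35)    [35 ≡ 3 mod 8 ⇒ (2/35)^3 = -1]
  = 1    [(1/35) = 1]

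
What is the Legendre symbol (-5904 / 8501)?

-1

(-5904 / 8501)
  = (2597 / 8501)    [-5904 ≡ 2597 mod 8501]
  = (8501 / 2597)    [QR: 2597 ≡ 1 mod 4, sign kept]
  = (710 / 2597)    [8501 ≡ 710 mod 2597]
  = -(355 / 2597)    [2597 ≡ 5 mod 8 ⇒ (2 / 2597) = -1]
  = -(2597 / 355)    [QR: 2597 ≡ 1 mod 4, sign kept]
  = -(112 / 355)    [2597 ≡ 112 mod 355]
  = -(7 / 355)    [355 ≡ 3 mod 8 ⇒ (2 / 355)^4 = +1]
  = (355 / 7)    [QR: both ≡ 3 mod 4, sign flips]
  = (5 / 7)    [355 ≡ 5 mod 7]
  = (7 / 5)    [QR: 5 ≡ 1 mod 4, sign kept]
  = (2 / 5)    [7 ≡ 2 mod 5]
  = -(1 / 5)    [5 ≡ 5 mod 8 ⇒ (2 / 5) = -1]
  = -1    [(1 / 5) = 1]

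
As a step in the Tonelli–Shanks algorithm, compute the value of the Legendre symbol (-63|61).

-1

(-63|61)
  = (63|61)    [61 ≡ 1 mod 4 ⇒ (-1|61) = +1]
  = (2|61)    [63 ≡ 2 mod 61]
  = -(1|61)    [61 ≡ 5 mod 8 ⇒ (2|61) = -1]
  = -1    [(1|61) = 1]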